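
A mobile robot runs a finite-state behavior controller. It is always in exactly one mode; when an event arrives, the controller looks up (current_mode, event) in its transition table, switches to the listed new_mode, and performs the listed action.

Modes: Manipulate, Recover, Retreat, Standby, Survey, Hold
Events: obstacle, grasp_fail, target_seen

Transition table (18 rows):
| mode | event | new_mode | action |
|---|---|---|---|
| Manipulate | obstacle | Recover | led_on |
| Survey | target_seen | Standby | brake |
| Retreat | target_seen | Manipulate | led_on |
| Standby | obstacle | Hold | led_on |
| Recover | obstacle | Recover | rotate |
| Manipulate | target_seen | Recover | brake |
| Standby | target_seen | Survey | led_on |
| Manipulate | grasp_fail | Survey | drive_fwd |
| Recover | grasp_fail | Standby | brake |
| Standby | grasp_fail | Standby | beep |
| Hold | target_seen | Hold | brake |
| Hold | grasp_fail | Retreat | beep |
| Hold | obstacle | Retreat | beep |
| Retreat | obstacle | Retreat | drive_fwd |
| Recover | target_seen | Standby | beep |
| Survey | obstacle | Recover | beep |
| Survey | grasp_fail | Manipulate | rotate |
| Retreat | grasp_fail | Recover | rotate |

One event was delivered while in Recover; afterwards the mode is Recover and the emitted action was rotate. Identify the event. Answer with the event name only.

try obstacle: (Recover, obstacle) → (Recover, rotate)  ← matches
try grasp_fail: (Recover, grasp_fail) → (Standby, brake)
try target_seen: (Recover, target_seen) → (Standby, beep)

obstacle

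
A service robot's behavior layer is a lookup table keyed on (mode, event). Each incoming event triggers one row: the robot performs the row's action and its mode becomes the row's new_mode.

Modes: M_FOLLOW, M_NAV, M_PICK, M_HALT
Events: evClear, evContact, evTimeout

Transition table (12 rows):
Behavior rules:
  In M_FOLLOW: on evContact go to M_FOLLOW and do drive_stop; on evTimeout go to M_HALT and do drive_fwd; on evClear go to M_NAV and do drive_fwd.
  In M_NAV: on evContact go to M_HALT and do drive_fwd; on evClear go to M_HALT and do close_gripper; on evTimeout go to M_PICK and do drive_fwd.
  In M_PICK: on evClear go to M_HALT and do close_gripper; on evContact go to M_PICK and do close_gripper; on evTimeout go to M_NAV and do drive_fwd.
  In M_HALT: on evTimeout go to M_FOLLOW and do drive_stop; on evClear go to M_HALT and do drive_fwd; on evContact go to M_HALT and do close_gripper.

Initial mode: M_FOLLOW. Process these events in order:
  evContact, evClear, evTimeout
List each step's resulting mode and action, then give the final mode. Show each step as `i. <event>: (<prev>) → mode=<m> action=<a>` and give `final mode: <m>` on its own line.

1. evContact: (M_FOLLOW) → mode=M_FOLLOW action=drive_stop
2. evClear: (M_FOLLOW) → mode=M_NAV action=drive_fwd
3. evTimeout: (M_NAV) → mode=M_PICK action=drive_fwd

final mode: M_PICK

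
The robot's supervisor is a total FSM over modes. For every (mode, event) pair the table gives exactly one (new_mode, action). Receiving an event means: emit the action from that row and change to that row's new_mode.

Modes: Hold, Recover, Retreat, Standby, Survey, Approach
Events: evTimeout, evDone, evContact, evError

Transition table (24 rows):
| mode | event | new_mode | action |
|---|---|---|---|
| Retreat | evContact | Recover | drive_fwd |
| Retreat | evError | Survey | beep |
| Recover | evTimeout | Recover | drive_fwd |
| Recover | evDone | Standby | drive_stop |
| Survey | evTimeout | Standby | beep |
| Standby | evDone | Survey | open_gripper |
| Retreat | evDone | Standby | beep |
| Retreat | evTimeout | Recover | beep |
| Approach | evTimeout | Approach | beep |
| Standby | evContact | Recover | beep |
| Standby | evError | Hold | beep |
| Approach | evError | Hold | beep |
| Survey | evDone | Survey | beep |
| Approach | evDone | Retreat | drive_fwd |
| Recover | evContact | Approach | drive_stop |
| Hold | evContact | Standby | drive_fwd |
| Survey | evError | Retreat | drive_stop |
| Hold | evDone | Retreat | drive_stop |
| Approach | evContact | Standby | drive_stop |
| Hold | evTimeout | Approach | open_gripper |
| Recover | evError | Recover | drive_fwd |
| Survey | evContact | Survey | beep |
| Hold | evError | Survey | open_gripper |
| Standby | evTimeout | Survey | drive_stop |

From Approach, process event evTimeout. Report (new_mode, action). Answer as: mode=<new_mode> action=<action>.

mode=Approach action=beep

current mode = Approach; filter table to that mode:
  (Approach, evTimeout) → (Approach, beep)  ← event matches
  (Approach, evError) → (Hold, beep)
  (Approach, evDone) → (Retreat, drive_fwd)
  (Approach, evContact) → (Standby, drive_stop)
event = evTimeout selects (Approach, beep)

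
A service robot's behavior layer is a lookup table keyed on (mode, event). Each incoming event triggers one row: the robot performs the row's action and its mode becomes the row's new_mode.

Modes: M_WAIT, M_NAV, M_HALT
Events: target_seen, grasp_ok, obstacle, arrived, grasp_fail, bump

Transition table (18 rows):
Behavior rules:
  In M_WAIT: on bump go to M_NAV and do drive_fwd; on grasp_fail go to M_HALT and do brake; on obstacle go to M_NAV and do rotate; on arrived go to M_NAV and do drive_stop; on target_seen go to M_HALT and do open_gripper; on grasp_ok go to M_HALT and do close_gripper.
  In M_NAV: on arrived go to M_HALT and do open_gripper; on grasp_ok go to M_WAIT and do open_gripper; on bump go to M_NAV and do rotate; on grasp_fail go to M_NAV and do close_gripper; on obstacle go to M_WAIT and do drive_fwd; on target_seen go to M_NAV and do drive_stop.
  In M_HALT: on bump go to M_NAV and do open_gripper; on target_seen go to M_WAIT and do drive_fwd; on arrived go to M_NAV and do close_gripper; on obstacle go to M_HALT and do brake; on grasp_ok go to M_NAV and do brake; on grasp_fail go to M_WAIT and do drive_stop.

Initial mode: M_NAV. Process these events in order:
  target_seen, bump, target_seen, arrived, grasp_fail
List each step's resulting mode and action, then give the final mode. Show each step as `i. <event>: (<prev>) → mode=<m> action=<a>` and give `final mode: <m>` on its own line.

1. target_seen: (M_NAV) → mode=M_NAV action=drive_stop
2. bump: (M_NAV) → mode=M_NAV action=rotate
3. target_seen: (M_NAV) → mode=M_NAV action=drive_stop
4. arrived: (M_NAV) → mode=M_HALT action=open_gripper
5. grasp_fail: (M_HALT) → mode=M_WAIT action=drive_stop

final mode: M_WAIT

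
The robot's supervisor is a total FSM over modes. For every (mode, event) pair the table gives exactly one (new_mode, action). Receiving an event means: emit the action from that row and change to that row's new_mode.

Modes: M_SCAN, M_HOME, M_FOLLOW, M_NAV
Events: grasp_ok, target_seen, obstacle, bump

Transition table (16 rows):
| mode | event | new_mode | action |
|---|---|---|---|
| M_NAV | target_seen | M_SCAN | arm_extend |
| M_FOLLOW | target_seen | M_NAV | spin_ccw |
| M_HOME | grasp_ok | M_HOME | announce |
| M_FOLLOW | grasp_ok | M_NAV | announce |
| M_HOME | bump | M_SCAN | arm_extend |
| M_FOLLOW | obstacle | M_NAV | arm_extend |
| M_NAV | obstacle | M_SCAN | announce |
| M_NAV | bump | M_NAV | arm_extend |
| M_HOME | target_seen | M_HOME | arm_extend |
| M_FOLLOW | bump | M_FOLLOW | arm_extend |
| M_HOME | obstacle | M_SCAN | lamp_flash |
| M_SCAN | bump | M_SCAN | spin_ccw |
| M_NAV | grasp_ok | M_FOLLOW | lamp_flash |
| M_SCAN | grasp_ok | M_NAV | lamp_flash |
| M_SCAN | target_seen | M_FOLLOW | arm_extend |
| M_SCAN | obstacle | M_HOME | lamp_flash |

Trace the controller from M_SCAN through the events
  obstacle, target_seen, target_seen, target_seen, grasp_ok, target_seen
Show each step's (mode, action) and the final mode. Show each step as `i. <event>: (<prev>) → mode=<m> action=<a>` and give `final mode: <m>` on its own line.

final mode: M_HOME

1. obstacle: (M_SCAN) → mode=M_HOME action=lamp_flash
2. target_seen: (M_HOME) → mode=M_HOME action=arm_extend
3. target_seen: (M_HOME) → mode=M_HOME action=arm_extend
4. target_seen: (M_HOME) → mode=M_HOME action=arm_extend
5. grasp_ok: (M_HOME) → mode=M_HOME action=announce
6. target_seen: (M_HOME) → mode=M_HOME action=arm_extend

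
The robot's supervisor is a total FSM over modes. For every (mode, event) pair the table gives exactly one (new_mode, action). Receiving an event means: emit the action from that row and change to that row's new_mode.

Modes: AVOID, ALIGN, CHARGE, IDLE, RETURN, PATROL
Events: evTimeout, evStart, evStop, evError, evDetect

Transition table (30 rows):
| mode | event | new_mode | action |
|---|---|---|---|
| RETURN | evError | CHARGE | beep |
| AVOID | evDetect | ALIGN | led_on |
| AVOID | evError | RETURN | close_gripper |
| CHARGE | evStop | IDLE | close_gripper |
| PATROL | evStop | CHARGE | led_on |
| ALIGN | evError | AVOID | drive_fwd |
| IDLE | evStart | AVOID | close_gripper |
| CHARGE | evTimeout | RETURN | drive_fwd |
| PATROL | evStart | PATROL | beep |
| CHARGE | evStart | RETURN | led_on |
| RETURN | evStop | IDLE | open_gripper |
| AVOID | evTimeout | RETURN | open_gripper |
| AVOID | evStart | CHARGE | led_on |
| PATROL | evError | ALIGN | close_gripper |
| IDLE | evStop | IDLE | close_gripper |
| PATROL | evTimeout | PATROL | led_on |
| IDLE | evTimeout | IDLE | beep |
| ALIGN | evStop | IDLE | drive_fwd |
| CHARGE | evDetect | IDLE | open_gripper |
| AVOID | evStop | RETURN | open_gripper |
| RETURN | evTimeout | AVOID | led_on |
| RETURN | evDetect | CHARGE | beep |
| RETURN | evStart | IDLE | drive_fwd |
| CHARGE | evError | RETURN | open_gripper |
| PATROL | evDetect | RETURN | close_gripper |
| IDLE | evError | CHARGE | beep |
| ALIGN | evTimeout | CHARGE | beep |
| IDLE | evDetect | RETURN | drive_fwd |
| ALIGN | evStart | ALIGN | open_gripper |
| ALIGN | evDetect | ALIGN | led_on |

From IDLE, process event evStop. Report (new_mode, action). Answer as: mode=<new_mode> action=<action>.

mode=IDLE action=close_gripper

current mode = IDLE; filter table to that mode:
  (IDLE, evStart) → (AVOID, close_gripper)
  (IDLE, evStop) → (IDLE, close_gripper)  ← event matches
  (IDLE, evTimeout) → (IDLE, beep)
  (IDLE, evError) → (CHARGE, beep)
  (IDLE, evDetect) → (RETURN, drive_fwd)
event = evStop selects (IDLE, close_gripper)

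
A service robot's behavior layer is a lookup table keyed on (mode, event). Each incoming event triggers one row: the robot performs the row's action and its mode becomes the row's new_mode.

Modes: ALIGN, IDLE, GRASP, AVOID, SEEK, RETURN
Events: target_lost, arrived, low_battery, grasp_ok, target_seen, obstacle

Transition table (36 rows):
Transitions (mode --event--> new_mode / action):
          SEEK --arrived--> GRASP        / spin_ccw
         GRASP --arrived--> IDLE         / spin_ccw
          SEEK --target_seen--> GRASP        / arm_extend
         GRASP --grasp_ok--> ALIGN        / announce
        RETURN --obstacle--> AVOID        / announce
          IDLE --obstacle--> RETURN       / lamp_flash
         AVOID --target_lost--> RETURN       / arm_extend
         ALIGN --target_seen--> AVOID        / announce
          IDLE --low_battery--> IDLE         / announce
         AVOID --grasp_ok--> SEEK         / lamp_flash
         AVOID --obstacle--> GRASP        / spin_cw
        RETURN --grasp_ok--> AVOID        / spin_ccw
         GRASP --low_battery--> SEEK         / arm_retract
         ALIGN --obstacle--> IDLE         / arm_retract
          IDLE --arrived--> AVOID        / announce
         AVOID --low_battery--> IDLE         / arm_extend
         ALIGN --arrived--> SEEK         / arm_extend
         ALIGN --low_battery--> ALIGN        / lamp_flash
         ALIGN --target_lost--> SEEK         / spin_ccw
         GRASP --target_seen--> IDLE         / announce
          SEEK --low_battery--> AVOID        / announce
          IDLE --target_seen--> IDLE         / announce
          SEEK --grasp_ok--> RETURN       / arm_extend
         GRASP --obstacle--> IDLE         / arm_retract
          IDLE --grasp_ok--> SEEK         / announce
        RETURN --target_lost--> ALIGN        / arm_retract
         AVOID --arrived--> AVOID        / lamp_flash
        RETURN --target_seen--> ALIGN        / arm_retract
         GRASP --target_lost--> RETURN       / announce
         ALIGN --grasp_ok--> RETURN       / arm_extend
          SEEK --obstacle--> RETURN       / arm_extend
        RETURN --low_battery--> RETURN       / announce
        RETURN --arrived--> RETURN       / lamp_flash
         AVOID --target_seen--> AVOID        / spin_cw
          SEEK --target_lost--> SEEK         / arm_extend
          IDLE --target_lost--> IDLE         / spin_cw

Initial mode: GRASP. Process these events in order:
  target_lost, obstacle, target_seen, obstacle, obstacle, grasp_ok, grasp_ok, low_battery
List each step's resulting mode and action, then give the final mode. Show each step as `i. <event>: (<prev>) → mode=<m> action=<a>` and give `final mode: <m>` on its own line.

final mode: RETURN

1. target_lost: (GRASP) → mode=RETURN action=announce
2. obstacle: (RETURN) → mode=AVOID action=announce
3. target_seen: (AVOID) → mode=AVOID action=spin_cw
4. obstacle: (AVOID) → mode=GRASP action=spin_cw
5. obstacle: (GRASP) → mode=IDLE action=arm_retract
6. grasp_ok: (IDLE) → mode=SEEK action=announce
7. grasp_ok: (SEEK) → mode=RETURN action=arm_extend
8. low_battery: (RETURN) → mode=RETURN action=announce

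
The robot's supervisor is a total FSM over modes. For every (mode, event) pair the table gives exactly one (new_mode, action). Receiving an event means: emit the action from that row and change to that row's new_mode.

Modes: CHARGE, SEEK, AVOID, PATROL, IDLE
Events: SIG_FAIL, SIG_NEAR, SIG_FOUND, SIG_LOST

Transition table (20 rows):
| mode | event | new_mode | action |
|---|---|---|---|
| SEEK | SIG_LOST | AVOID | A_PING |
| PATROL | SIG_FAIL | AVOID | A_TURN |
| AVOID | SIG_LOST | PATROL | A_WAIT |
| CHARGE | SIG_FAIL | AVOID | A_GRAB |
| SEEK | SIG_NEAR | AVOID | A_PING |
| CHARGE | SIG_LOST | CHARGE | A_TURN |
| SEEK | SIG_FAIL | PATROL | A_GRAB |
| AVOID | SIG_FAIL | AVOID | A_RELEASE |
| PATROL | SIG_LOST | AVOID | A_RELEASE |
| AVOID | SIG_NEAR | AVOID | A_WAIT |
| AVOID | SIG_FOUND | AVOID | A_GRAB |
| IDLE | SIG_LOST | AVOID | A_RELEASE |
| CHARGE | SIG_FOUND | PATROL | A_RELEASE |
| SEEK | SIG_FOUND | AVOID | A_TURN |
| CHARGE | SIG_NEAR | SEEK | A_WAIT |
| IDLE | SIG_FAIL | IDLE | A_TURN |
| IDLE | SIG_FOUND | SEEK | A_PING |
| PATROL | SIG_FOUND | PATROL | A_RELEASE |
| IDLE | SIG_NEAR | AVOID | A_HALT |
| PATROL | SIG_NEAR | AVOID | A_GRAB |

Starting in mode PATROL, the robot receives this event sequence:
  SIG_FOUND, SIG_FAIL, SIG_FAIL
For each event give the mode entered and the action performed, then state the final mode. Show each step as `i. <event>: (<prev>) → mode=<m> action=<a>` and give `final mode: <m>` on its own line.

1. SIG_FOUND: (PATROL) → mode=PATROL action=A_RELEASE
2. SIG_FAIL: (PATROL) → mode=AVOID action=A_TURN
3. SIG_FAIL: (AVOID) → mode=AVOID action=A_RELEASE

final mode: AVOID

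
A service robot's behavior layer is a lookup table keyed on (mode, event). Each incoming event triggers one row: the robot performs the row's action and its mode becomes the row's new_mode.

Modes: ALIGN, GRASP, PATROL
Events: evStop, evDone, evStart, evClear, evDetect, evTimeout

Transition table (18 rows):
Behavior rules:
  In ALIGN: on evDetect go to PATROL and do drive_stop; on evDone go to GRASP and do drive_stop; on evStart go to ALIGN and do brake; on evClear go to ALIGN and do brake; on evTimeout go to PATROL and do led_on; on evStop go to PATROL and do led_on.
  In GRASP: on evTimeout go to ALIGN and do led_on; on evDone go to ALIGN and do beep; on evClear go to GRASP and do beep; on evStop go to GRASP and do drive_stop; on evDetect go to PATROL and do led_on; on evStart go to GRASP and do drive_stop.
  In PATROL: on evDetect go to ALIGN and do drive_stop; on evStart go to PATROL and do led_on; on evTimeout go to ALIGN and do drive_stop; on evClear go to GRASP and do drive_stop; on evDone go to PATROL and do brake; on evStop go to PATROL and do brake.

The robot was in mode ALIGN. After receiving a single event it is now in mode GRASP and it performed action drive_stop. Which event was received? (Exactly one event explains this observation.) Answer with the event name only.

evDone

try evStop: (ALIGN, evStop) → (PATROL, led_on)
try evDone: (ALIGN, evDone) → (GRASP, drive_stop)  ← matches
try evStart: (ALIGN, evStart) → (ALIGN, brake)
try evClear: (ALIGN, evClear) → (ALIGN, brake)
try evDetect: (ALIGN, evDetect) → (PATROL, drive_stop)
try evTimeout: (ALIGN, evTimeout) → (PATROL, led_on)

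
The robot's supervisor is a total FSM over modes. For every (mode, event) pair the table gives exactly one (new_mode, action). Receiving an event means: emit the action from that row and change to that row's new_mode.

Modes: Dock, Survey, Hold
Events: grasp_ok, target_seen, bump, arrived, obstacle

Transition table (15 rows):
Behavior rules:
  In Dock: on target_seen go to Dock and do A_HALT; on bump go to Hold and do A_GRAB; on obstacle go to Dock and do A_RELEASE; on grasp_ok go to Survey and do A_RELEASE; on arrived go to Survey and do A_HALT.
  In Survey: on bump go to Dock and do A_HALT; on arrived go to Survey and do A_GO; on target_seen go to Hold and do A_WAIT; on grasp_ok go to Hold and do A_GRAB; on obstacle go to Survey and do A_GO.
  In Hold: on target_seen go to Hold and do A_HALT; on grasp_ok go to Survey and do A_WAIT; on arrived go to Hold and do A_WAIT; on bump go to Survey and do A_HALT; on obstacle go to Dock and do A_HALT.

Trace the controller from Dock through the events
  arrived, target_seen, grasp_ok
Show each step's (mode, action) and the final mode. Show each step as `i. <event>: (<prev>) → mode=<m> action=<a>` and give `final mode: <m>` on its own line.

1. arrived: (Dock) → mode=Survey action=A_HALT
2. target_seen: (Survey) → mode=Hold action=A_WAIT
3. grasp_ok: (Hold) → mode=Survey action=A_WAIT

final mode: Survey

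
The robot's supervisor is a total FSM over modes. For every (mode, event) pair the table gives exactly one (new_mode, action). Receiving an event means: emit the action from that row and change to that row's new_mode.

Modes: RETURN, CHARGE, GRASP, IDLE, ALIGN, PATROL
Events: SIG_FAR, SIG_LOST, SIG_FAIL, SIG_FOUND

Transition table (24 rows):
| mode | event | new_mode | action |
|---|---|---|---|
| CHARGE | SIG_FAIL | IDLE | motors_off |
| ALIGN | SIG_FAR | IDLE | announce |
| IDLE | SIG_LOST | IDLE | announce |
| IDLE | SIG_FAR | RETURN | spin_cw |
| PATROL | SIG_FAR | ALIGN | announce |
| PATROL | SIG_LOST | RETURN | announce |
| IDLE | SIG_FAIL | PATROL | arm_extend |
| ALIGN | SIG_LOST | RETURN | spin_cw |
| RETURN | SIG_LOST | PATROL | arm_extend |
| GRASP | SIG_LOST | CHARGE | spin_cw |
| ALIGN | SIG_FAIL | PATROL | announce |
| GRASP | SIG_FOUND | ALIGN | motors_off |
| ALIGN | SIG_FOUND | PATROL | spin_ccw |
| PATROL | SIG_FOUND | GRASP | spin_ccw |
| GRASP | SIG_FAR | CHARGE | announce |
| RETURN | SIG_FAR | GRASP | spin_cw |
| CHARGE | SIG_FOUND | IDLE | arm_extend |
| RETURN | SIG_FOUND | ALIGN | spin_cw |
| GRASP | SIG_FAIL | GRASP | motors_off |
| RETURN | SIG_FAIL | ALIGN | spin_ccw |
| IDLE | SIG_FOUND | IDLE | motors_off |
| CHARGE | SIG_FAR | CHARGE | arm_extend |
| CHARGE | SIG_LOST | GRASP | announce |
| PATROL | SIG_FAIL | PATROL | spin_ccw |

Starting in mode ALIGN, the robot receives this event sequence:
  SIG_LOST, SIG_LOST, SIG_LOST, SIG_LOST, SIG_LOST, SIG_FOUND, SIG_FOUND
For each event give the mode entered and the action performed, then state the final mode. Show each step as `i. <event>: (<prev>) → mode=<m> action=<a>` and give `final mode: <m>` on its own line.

final mode: PATROL

1. SIG_LOST: (ALIGN) → mode=RETURN action=spin_cw
2. SIG_LOST: (RETURN) → mode=PATROL action=arm_extend
3. SIG_LOST: (PATROL) → mode=RETURN action=announce
4. SIG_LOST: (RETURN) → mode=PATROL action=arm_extend
5. SIG_LOST: (PATROL) → mode=RETURN action=announce
6. SIG_FOUND: (RETURN) → mode=ALIGN action=spin_cw
7. SIG_FOUND: (ALIGN) → mode=PATROL action=spin_ccw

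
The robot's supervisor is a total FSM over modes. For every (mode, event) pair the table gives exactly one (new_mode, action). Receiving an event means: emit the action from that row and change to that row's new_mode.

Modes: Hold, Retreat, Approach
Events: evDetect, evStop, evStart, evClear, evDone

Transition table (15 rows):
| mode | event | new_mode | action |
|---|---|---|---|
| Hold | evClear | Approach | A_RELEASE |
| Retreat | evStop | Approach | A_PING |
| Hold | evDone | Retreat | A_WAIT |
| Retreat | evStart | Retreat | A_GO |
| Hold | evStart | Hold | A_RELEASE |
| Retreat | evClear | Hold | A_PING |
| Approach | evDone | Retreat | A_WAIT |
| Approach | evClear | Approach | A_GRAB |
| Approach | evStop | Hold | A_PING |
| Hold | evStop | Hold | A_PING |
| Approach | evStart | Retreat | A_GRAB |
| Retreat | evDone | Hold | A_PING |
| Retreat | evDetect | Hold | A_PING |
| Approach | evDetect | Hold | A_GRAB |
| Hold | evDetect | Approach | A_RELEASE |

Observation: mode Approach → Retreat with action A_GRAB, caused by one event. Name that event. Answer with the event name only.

evStart

try evDetect: (Approach, evDetect) → (Hold, A_GRAB)
try evStop: (Approach, evStop) → (Hold, A_PING)
try evStart: (Approach, evStart) → (Retreat, A_GRAB)  ← matches
try evClear: (Approach, evClear) → (Approach, A_GRAB)
try evDone: (Approach, evDone) → (Retreat, A_WAIT)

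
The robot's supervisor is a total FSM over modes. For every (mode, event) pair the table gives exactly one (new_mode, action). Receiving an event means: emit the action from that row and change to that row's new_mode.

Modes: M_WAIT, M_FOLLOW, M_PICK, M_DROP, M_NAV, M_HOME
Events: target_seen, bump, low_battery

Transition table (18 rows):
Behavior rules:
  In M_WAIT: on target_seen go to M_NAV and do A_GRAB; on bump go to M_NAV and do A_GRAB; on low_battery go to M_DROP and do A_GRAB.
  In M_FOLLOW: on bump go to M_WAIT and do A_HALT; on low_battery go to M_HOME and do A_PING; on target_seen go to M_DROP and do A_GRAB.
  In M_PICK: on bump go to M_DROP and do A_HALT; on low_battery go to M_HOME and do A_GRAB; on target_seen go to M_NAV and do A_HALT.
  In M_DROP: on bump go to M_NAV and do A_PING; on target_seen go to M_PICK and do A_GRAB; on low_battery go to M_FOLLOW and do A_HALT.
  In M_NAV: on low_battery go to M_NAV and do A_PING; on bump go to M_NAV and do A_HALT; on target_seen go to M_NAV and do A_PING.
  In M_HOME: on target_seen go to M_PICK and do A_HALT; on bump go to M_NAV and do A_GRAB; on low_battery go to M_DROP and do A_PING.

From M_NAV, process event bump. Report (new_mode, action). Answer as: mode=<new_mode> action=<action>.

current mode = M_NAV; filter table to that mode:
  (M_NAV, low_battery) → (M_NAV, A_PING)
  (M_NAV, bump) → (M_NAV, A_HALT)  ← event matches
  (M_NAV, target_seen) → (M_NAV, A_PING)
event = bump selects (M_NAV, A_HALT)

mode=M_NAV action=A_HALT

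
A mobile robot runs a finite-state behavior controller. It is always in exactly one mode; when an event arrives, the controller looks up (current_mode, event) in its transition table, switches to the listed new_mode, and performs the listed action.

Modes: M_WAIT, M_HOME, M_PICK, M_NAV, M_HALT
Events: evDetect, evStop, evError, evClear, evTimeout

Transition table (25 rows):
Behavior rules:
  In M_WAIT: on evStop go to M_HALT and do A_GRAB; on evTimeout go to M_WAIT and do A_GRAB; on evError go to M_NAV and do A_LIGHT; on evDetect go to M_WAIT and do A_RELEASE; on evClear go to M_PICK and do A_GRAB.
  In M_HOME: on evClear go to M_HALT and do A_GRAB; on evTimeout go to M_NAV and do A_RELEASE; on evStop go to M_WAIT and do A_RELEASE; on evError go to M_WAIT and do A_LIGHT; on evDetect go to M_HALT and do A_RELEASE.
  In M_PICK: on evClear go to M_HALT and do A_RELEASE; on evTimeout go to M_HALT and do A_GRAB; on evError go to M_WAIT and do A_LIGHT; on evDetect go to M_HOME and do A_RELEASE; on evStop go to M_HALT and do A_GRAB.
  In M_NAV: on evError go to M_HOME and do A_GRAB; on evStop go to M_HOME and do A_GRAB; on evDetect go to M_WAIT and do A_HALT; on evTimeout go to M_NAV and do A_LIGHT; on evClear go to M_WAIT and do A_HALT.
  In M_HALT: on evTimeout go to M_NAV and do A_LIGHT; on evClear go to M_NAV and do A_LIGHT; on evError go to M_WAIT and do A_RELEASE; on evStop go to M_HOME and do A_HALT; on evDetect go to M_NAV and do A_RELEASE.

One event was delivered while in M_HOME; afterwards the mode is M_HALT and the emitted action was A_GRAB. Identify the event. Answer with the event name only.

try evDetect: (M_HOME, evDetect) → (M_HALT, A_RELEASE)
try evStop: (M_HOME, evStop) → (M_WAIT, A_RELEASE)
try evError: (M_HOME, evError) → (M_WAIT, A_LIGHT)
try evClear: (M_HOME, evClear) → (M_HALT, A_GRAB)  ← matches
try evTimeout: (M_HOME, evTimeout) → (M_NAV, A_RELEASE)

evClear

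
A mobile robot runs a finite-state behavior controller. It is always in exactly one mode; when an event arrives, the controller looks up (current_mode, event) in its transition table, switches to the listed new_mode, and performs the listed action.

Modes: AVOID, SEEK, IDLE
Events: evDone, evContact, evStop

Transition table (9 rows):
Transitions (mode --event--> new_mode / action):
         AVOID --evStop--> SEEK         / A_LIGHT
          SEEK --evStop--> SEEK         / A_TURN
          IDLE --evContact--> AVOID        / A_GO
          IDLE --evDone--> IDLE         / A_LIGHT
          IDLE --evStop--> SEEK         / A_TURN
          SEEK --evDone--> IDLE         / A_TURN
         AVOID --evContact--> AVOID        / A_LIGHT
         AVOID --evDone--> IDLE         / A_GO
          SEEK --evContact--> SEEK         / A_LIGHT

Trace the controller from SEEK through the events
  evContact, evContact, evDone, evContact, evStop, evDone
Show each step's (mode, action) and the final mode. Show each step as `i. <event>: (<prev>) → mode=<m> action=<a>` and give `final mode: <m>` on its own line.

1. evContact: (SEEK) → mode=SEEK action=A_LIGHT
2. evContact: (SEEK) → mode=SEEK action=A_LIGHT
3. evDone: (SEEK) → mode=IDLE action=A_TURN
4. evContact: (IDLE) → mode=AVOID action=A_GO
5. evStop: (AVOID) → mode=SEEK action=A_LIGHT
6. evDone: (SEEK) → mode=IDLE action=A_TURN

final mode: IDLE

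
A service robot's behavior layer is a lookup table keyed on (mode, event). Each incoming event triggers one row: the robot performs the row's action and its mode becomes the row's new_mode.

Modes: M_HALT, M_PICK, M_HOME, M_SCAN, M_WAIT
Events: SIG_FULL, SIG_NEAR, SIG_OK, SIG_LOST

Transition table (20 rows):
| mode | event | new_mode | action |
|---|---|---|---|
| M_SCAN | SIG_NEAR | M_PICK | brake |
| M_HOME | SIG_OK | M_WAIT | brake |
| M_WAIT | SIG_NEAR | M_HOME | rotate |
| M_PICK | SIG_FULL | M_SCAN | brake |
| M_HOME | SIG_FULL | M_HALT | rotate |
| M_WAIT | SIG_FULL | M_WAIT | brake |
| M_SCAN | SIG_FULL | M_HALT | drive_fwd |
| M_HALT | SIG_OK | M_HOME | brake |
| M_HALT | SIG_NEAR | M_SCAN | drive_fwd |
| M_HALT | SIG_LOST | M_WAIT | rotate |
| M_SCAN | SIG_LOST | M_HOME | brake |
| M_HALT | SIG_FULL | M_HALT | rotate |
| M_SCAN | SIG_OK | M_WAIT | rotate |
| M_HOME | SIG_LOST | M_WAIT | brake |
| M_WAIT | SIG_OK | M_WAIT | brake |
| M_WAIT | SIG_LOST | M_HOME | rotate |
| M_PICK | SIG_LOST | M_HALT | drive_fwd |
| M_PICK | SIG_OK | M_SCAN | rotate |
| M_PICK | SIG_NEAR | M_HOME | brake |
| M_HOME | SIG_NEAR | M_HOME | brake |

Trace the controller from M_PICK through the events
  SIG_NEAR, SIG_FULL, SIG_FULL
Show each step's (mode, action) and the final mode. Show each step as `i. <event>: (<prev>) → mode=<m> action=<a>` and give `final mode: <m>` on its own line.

1. SIG_NEAR: (M_PICK) → mode=M_HOME action=brake
2. SIG_FULL: (M_HOME) → mode=M_HALT action=rotate
3. SIG_FULL: (M_HALT) → mode=M_HALT action=rotate

final mode: M_HALT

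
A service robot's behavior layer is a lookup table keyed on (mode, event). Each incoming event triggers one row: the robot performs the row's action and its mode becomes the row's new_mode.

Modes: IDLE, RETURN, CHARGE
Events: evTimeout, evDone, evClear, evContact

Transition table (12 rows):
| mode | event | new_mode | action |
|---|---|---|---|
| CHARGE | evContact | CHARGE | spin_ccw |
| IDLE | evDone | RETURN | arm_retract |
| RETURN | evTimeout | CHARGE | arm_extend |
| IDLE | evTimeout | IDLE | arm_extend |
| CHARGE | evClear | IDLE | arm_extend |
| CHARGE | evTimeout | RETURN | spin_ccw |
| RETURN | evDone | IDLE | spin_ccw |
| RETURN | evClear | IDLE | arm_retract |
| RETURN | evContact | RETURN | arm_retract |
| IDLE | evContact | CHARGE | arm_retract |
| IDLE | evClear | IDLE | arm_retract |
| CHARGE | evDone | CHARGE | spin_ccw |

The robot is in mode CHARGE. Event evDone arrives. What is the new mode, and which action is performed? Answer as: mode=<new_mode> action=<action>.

mode=CHARGE action=spin_ccw

current mode = CHARGE; filter table to that mode:
  (CHARGE, evContact) → (CHARGE, spin_ccw)
  (CHARGE, evClear) → (IDLE, arm_extend)
  (CHARGE, evTimeout) → (RETURN, spin_ccw)
  (CHARGE, evDone) → (CHARGE, spin_ccw)  ← event matches
event = evDone selects (CHARGE, spin_ccw)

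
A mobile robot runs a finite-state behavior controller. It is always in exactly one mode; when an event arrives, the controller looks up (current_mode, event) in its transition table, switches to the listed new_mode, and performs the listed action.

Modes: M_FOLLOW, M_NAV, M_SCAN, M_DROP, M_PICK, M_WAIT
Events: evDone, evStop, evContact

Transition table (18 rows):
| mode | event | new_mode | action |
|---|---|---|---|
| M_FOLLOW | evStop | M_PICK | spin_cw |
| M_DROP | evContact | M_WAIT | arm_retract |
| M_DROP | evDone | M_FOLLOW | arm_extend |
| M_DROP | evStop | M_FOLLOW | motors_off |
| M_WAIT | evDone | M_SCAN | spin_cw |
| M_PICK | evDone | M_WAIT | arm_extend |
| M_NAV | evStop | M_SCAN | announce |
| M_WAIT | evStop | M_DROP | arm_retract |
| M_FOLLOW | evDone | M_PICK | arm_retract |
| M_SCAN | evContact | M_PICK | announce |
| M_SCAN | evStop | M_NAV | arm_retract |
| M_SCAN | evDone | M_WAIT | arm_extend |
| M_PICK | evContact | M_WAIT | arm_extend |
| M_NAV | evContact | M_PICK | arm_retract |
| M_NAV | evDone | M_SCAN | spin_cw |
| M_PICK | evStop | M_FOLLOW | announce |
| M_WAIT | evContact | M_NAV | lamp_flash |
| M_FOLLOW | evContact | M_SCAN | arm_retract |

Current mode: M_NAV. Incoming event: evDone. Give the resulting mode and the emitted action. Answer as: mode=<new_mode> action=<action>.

mode=M_SCAN action=spin_cw

current mode = M_NAV; filter table to that mode:
  (M_NAV, evStop) → (M_SCAN, announce)
  (M_NAV, evContact) → (M_PICK, arm_retract)
  (M_NAV, evDone) → (M_SCAN, spin_cw)  ← event matches
event = evDone selects (M_SCAN, spin_cw)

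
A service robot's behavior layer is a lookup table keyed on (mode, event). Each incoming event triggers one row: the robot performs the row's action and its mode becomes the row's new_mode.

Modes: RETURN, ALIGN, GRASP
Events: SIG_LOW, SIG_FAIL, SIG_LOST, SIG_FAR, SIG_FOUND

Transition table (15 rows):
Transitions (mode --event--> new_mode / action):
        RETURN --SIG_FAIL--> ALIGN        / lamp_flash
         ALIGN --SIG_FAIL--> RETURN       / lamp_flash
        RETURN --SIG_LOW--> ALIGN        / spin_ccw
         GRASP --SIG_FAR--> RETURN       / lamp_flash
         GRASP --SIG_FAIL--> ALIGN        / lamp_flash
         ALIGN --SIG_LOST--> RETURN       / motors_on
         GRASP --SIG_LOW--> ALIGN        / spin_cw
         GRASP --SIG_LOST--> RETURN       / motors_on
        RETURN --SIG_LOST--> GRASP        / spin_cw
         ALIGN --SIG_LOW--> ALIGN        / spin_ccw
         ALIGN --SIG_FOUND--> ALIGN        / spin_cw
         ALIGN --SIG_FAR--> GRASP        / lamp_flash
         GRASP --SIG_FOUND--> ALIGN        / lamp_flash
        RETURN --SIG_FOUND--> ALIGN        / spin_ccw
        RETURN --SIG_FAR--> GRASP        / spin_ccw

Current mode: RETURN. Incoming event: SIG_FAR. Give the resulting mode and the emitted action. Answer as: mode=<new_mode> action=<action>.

mode=GRASP action=spin_ccw

current mode = RETURN; filter table to that mode:
  (RETURN, SIG_FAIL) → (ALIGN, lamp_flash)
  (RETURN, SIG_LOW) → (ALIGN, spin_ccw)
  (RETURN, SIG_LOST) → (GRASP, spin_cw)
  (RETURN, SIG_FOUND) → (ALIGN, spin_ccw)
  (RETURN, SIG_FAR) → (GRASP, spin_ccw)  ← event matches
event = SIG_FAR selects (GRASP, spin_ccw)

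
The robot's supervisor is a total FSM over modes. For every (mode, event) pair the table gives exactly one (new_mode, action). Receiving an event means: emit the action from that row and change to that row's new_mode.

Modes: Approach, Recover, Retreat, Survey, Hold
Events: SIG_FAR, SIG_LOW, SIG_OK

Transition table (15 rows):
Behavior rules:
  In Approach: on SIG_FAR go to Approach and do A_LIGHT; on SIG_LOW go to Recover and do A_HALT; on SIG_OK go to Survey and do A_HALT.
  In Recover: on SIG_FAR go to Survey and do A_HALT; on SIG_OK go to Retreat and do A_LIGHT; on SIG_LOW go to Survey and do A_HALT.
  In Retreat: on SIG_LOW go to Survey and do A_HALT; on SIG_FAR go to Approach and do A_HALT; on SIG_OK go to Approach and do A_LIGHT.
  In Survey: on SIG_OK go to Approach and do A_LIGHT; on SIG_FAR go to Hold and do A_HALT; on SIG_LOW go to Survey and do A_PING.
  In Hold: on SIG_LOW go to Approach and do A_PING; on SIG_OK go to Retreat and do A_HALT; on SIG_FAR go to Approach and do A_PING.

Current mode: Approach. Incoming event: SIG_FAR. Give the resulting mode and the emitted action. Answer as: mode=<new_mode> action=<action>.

mode=Approach action=A_LIGHT

current mode = Approach; filter table to that mode:
  (Approach, SIG_FAR) → (Approach, A_LIGHT)  ← event matches
  (Approach, SIG_LOW) → (Recover, A_HALT)
  (Approach, SIG_OK) → (Survey, A_HALT)
event = SIG_FAR selects (Approach, A_LIGHT)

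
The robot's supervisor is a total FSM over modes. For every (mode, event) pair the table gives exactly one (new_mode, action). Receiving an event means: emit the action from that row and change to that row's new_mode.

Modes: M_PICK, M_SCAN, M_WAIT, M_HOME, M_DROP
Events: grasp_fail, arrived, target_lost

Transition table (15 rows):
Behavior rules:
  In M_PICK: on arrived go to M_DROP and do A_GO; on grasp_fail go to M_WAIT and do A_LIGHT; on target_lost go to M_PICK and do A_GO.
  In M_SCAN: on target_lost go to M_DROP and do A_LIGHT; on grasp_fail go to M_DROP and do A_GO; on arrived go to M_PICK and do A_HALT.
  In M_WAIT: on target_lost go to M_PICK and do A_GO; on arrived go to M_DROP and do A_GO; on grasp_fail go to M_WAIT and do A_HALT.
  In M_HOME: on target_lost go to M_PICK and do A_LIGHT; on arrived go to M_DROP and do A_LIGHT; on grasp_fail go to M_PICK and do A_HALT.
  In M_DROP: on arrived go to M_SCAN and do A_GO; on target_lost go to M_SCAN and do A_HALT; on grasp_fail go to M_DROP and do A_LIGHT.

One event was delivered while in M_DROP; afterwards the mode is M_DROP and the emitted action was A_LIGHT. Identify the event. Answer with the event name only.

grasp_fail

try grasp_fail: (M_DROP, grasp_fail) → (M_DROP, A_LIGHT)  ← matches
try arrived: (M_DROP, arrived) → (M_SCAN, A_GO)
try target_lost: (M_DROP, target_lost) → (M_SCAN, A_HALT)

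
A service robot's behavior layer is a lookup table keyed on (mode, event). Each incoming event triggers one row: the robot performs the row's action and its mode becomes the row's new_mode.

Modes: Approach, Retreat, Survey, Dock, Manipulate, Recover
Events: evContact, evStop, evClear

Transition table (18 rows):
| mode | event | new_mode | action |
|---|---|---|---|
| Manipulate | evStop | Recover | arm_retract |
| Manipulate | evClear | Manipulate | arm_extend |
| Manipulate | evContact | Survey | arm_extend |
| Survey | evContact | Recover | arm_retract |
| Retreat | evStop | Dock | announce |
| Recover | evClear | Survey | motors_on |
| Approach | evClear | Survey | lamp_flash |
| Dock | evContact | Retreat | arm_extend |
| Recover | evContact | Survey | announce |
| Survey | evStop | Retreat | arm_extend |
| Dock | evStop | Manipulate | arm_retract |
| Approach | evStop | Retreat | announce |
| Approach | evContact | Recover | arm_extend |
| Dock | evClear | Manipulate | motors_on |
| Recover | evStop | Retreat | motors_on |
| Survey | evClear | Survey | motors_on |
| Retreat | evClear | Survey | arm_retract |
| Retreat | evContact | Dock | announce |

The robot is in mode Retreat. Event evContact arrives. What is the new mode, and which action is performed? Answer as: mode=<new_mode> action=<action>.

mode=Dock action=announce

current mode = Retreat; filter table to that mode:
  (Retreat, evStop) → (Dock, announce)
  (Retreat, evClear) → (Survey, arm_retract)
  (Retreat, evContact) → (Dock, announce)  ← event matches
event = evContact selects (Dock, announce)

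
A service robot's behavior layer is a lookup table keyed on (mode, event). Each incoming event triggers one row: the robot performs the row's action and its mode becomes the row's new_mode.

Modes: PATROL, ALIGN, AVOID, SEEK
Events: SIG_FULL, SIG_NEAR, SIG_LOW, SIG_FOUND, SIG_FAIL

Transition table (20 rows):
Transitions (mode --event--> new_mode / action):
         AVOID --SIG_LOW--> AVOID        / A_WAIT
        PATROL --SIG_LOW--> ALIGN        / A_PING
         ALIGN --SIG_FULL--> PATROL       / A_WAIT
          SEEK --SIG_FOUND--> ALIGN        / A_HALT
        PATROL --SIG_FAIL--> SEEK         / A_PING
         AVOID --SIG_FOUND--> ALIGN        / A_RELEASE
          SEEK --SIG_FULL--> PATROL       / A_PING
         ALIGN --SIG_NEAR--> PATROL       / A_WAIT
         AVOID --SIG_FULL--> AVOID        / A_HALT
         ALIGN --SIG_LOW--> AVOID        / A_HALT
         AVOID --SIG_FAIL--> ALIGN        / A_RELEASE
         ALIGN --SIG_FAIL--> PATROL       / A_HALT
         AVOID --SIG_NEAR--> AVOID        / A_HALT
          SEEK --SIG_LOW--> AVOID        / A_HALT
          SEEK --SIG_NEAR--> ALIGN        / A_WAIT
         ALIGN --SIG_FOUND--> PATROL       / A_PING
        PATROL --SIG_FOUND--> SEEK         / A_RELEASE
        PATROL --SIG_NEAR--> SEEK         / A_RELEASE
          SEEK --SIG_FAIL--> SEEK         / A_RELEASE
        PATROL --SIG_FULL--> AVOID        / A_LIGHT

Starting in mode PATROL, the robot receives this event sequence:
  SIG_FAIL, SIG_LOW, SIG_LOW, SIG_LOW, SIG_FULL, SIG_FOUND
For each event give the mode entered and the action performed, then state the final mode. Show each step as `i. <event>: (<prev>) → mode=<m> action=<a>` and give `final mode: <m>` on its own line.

1. SIG_FAIL: (PATROL) → mode=SEEK action=A_PING
2. SIG_LOW: (SEEK) → mode=AVOID action=A_HALT
3. SIG_LOW: (AVOID) → mode=AVOID action=A_WAIT
4. SIG_LOW: (AVOID) → mode=AVOID action=A_WAIT
5. SIG_FULL: (AVOID) → mode=AVOID action=A_HALT
6. SIG_FOUND: (AVOID) → mode=ALIGN action=A_RELEASE

final mode: ALIGN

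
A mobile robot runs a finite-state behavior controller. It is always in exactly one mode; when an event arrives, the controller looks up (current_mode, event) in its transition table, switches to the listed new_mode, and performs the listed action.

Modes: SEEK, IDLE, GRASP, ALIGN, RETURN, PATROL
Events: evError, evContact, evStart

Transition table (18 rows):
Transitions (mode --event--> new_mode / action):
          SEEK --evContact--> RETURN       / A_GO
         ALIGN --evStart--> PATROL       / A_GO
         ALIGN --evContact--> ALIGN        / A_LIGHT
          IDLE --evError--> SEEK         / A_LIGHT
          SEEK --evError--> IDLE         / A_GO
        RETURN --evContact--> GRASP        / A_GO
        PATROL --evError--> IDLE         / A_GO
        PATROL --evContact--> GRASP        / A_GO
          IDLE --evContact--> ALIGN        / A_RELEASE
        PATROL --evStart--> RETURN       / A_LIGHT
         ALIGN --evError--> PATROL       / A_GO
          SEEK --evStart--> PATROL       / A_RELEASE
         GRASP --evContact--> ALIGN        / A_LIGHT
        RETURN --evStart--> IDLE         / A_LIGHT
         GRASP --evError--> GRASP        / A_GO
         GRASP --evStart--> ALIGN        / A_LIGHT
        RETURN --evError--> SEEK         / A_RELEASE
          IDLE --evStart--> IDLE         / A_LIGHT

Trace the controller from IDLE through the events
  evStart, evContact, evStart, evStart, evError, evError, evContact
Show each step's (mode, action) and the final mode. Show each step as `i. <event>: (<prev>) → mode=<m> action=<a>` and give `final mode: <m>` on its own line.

final mode: ALIGN

1. evStart: (IDLE) → mode=IDLE action=A_LIGHT
2. evContact: (IDLE) → mode=ALIGN action=A_RELEASE
3. evStart: (ALIGN) → mode=PATROL action=A_GO
4. evStart: (PATROL) → mode=RETURN action=A_LIGHT
5. evError: (RETURN) → mode=SEEK action=A_RELEASE
6. evError: (SEEK) → mode=IDLE action=A_GO
7. evContact: (IDLE) → mode=ALIGN action=A_RELEASE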